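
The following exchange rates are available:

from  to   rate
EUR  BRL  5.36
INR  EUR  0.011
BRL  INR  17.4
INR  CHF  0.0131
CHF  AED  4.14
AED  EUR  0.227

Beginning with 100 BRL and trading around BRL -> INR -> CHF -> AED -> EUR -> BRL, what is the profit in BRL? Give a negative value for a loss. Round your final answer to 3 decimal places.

100 BRL × 17.4 = 1740 INR
1740 INR × 0.0131 = 22.794 CHF
22.794 CHF × 4.14 = 94.36716 AED
94.36716 AED × 0.227 = 21.42134532 EUR
21.42134532 EUR × 5.36 = 114.8184109152 BRL
Net change: 114.8184109152 − 100 = 14.8184109152 BRL

14.818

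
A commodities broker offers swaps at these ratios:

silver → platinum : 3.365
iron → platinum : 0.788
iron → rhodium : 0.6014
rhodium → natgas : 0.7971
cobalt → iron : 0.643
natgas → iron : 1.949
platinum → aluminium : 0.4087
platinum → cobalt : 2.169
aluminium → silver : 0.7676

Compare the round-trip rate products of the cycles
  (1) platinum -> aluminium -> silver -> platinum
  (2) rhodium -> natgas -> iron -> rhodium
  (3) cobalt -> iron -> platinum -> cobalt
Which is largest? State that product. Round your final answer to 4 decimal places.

1.0990

(1) 0.4087 × 0.7676 × 3.365 = 1.05566
(2) 0.7971 × 1.949 × 0.6014 = 0.93430
(3) 0.643 × 0.788 × 2.169 = 1.09900
Highest is cycle (3) at 1.0990 (>1, arbitrage).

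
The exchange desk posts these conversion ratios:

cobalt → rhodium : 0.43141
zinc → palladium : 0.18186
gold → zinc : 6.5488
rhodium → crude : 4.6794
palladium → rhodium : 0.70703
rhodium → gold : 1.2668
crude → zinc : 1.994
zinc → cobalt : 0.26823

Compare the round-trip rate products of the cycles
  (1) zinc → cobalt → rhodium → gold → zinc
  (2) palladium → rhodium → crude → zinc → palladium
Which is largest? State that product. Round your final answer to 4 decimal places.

1.1997

(1) 0.26823 × 0.43141 × 1.2668 × 6.5488 = 0.95999
(2) 0.70703 × 4.6794 × 1.994 × 0.18186 = 1.19975
Highest is cycle (2) at 1.1997 (>1, arbitrage).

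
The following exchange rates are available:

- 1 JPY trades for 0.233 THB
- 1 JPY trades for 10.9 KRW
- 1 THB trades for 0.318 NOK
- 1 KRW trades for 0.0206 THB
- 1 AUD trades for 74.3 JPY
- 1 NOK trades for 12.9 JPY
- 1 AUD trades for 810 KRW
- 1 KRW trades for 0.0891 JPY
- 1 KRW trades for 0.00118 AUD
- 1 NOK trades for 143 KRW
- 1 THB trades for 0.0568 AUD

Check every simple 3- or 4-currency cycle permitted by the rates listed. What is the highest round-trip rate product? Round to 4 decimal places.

AUD→JPY→THB→AUD: 74.3 × 0.233 × 0.0568 = 0.98332
NOK→JPY→THB→NOK: 12.9 × 0.233 × 0.318 = 0.95581
AUD→JPY→KRW→AUD: 74.3 × 10.9 × 0.00118 = 0.95565
AUD→KRW→JPY→THB→AUD: 810 × 0.0891 × 0.233 × 0.0568 = 0.95514
AUD→KRW→THB→AUD: 810 × 0.0206 × 0.0568 = 0.94776
AUD→JPY→KRW→THB→AUD: 74.3 × 10.9 × 0.0206 × 0.0568 = 0.94761
NOK→KRW→JPY→THB→NOK: 143 × 0.0891 × 0.233 × 0.318 = 0.94405
NOK→KRW→THB→NOK: 143 × 0.0206 × 0.318 = 0.93676
NOK→JPY→KRW→THB→NOK: 12.9 × 10.9 × 0.0206 × 0.318 = 0.92111
Maximum is AUD→JPY→THB→AUD at 0.9833; no arbitrage — every cycle loses value.

0.9833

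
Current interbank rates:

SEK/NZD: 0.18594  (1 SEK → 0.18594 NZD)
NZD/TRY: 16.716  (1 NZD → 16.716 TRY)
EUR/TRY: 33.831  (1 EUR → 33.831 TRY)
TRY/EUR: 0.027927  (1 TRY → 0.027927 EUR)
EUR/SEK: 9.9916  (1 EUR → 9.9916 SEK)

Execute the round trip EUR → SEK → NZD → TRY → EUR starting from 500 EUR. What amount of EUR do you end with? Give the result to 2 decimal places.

500 EUR × 9.9916 = 4995.8 SEK
4995.8 SEK × 0.18594 = 928.919052 NZD
928.919052 NZD × 16.716 = 15527.810873232 TRY
15527.810873232 TRY × 0.027927 = 433.645174256750064 EUR

433.65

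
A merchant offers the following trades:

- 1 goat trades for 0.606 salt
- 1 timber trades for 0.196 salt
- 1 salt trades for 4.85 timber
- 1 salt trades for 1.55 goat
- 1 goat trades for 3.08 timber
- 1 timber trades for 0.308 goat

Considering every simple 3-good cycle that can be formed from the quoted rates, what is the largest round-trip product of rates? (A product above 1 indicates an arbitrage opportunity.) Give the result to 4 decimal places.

0.9357

timber→salt→goat→timber: 0.196 × 1.55 × 3.08 = 0.93570
timber→goat→salt→timber: 0.308 × 0.606 × 4.85 = 0.90524
Maximum is timber→salt→goat→timber at 0.9357; no arbitrage — every cycle loses value.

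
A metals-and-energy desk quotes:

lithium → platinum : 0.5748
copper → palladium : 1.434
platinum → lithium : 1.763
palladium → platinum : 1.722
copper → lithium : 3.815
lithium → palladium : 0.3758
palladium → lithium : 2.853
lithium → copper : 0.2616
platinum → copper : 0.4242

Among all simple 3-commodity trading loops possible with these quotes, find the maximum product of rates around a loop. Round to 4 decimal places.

1.1409

palladium→platinum→lithium→palladium: 1.722 × 1.763 × 0.3758 = 1.14089
palladium→lithium→copper→palladium: 2.853 × 0.2616 × 1.434 = 1.07026
palladium→platinum→copper→palladium: 1.722 × 0.4242 × 1.434 = 1.04750
copper→lithium→platinum→copper: 3.815 × 0.5748 × 0.4242 = 0.93021
Maximum is palladium→platinum→lithium→palladium at 1.1409; arbitrage exists.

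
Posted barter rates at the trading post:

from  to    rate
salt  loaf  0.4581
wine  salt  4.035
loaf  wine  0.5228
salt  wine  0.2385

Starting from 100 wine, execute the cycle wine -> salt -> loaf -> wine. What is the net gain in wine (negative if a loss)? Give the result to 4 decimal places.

100 wine × 4.035 = 403.5 salt
403.5 salt × 0.4581 = 184.84335 loaf
184.84335 loaf × 0.5228 = 96.63610338 wine
Net change: 96.63610338 − 100 = -3.36389662 wine

-3.3639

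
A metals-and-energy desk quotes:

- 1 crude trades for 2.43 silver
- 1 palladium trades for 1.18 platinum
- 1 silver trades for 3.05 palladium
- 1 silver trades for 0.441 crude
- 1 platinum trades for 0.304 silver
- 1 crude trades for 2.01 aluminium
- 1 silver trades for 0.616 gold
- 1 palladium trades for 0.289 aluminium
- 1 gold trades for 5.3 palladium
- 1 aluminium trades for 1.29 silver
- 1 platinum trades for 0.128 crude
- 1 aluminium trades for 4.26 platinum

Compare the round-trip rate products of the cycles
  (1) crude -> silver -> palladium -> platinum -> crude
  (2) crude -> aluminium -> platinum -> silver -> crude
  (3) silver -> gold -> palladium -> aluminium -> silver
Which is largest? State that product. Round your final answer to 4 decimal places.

1.2172

(1) 2.43 × 3.05 × 1.18 × 0.128 = 1.11943
(2) 2.01 × 4.26 × 0.304 × 0.441 = 1.14794
(3) 0.616 × 5.3 × 0.289 × 1.29 = 1.21715
Highest is cycle (3) at 1.2172 (>1, arbitrage).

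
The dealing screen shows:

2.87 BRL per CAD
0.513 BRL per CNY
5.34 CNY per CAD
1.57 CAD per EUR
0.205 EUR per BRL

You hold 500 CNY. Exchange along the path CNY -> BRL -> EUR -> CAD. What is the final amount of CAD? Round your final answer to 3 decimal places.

500 CNY × 0.513 = 256.5 BRL
256.5 BRL × 0.205 = 52.5825 EUR
52.5825 EUR × 1.57 = 82.554525 CAD

82.555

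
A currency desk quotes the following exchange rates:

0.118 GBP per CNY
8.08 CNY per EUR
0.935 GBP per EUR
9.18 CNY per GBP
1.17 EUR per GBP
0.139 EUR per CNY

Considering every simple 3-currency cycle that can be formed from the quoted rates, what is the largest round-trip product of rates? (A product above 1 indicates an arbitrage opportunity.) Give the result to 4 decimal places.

GBP→CNY→EUR→GBP: 9.18 × 0.139 × 0.935 = 1.19308
GBP→EUR→CNY→GBP: 1.17 × 8.08 × 0.118 = 1.11552
Maximum is GBP→CNY→EUR→GBP at 1.1931; arbitrage exists.

1.1931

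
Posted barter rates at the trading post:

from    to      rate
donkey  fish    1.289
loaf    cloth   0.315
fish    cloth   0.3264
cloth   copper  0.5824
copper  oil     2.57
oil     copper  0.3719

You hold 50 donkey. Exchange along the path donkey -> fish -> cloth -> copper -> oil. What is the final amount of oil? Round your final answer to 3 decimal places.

31.487

50 donkey × 1.289 = 64.45 fish
64.45 fish × 0.3264 = 21.03648 cloth
21.03648 cloth × 0.5824 = 12.251645952 copper
12.251645952 copper × 2.57 = 31.48673009664 oil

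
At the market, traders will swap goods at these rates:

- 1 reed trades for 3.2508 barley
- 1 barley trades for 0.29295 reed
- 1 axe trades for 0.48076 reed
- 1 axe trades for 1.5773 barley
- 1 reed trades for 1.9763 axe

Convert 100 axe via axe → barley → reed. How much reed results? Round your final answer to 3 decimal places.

46.207

100 axe × 1.5773 = 157.73 barley
157.73 barley × 0.29295 = 46.2070035 reed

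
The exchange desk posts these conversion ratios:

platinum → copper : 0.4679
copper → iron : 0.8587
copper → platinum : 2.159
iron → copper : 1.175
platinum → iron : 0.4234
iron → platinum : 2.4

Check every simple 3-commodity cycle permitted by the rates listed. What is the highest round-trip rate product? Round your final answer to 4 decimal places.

platinum→iron→copper→platinum: 0.4234 × 1.175 × 2.159 = 1.07409
platinum→copper→iron→platinum: 0.4679 × 0.8587 × 2.4 = 0.96429
Maximum is platinum→iron→copper→platinum at 1.0741; arbitrage exists.

1.0741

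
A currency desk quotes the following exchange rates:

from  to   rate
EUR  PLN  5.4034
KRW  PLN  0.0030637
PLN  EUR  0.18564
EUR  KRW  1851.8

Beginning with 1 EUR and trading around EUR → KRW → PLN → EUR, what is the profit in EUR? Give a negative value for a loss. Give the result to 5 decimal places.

0.05320

1 EUR × 1851.8 = 1851.8 KRW
1851.8 KRW × 0.0030637 = 5.67335966 PLN
5.67335966 PLN × 0.18564 = 1.0532024872824 EUR
Net change: 1.0532024872824 − 1 = 0.0532024872824 EUR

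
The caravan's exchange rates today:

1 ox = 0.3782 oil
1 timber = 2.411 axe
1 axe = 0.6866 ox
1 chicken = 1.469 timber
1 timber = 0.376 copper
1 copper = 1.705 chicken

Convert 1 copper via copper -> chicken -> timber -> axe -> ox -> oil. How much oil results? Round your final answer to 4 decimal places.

1.5681

1 copper × 1.705 = 1.705 chicken
1.705 chicken × 1.469 = 2.504645 timber
2.504645 timber × 2.411 = 6.038699095 axe
6.038699095 axe × 0.6866 = 4.146170798627 ox
4.146170798627 ox × 0.3782 = 1.5680817960407314 oil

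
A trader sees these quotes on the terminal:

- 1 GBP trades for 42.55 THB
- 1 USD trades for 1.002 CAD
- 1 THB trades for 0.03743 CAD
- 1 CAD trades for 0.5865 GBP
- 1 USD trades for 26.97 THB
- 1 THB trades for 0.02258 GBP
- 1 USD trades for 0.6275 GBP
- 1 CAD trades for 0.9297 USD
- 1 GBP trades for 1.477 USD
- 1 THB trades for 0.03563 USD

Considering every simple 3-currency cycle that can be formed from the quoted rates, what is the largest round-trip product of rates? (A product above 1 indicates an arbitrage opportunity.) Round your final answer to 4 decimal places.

0.9513

THB→USD→GBP→THB: 0.03563 × 0.6275 × 42.55 = 0.95133
THB→CAD→USD→THB: 0.03743 × 0.9297 × 26.97 = 0.93852
THB→CAD→GBP→THB: 0.03743 × 0.5865 × 42.55 = 0.93409
THB→GBP→USD→THB: 0.02258 × 1.477 × 26.97 = 0.89947
CAD→GBP→USD→CAD: 0.5865 × 1.477 × 1.002 = 0.86799
Maximum is THB→USD→GBP→THB at 0.9513; no arbitrage — every cycle loses value.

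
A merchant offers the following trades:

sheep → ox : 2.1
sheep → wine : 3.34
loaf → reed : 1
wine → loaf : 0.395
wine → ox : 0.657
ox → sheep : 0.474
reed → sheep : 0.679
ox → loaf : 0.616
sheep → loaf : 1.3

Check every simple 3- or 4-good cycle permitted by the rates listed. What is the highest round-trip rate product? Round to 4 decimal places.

ox→sheep→wine→ox: 0.474 × 3.34 × 0.657 = 1.04014
reed→sheep→wine→loaf→reed: 0.679 × 3.34 × 0.395 × 1 = 0.89580
reed→sheep→loaf→reed: 0.679 × 1.3 × 1 = 0.88270
ox→loaf→reed→sheep→ox: 0.616 × 1 × 0.679 × 2.1 = 0.87835
Maximum is ox→sheep→wine→ox at 1.0401; arbitrage exists.

1.0401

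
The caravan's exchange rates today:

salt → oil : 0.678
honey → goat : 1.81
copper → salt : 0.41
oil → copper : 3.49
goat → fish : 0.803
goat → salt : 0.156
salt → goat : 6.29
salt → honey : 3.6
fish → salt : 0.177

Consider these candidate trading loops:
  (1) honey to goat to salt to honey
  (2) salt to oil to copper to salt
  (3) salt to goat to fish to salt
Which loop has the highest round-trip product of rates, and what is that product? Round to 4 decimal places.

1.0165

(1) 1.81 × 0.156 × 3.6 = 1.01650
(2) 0.678 × 3.49 × 0.41 = 0.97015
(3) 6.29 × 0.803 × 0.177 = 0.89400
Highest is cycle (1) at 1.0165 (>1, arbitrage).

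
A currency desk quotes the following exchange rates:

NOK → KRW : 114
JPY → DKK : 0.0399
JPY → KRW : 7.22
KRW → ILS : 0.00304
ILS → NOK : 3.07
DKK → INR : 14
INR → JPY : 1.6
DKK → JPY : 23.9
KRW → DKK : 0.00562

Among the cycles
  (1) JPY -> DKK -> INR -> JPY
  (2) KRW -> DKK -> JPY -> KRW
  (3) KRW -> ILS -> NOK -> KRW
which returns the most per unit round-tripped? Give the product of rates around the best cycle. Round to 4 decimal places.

(1) 0.0399 × 14 × 1.6 = 0.89376
(2) 0.00562 × 23.9 × 7.22 = 0.96978
(3) 0.00304 × 3.07 × 114 = 1.06394
Highest is cycle (3) at 1.0639 (>1, arbitrage).

1.0639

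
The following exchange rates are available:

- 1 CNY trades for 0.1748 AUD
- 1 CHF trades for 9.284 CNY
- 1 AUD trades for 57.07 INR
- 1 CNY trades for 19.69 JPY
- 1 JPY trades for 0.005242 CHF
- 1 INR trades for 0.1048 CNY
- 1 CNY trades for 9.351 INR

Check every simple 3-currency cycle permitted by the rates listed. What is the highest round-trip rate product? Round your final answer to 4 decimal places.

1.0455

AUD→INR→CNY→AUD: 57.07 × 0.1048 × 0.1748 = 1.04547
CNY→JPY→CHF→CNY: 19.69 × 0.005242 × 9.284 = 0.95825
Maximum is AUD→INR→CNY→AUD at 1.0455; arbitrage exists.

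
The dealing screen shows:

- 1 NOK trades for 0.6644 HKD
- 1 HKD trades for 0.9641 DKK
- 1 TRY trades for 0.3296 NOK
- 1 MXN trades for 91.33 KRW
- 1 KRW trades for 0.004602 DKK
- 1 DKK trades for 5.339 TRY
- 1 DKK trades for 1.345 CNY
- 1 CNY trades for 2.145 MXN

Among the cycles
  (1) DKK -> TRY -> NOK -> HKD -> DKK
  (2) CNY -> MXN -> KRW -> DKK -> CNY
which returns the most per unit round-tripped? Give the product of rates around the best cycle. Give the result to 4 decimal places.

(1) 5.339 × 0.3296 × 0.6644 × 0.9641 = 1.12719
(2) 2.145 × 91.33 × 0.004602 × 1.345 = 1.21258
Highest is cycle (2) at 1.2126 (>1, arbitrage).

1.2126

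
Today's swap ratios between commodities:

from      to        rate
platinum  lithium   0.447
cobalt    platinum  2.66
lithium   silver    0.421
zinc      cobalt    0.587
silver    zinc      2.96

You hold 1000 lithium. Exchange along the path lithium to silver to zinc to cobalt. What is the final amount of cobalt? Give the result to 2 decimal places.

731.50

1000 lithium × 0.421 = 421 silver
421 silver × 2.96 = 1246.16 zinc
1246.16 zinc × 0.587 = 731.49592 cobalt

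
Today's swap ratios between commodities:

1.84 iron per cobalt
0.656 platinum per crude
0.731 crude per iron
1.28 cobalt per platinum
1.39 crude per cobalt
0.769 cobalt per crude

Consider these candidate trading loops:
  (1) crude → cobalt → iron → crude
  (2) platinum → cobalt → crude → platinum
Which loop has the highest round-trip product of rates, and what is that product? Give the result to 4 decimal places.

(1) 0.769 × 1.84 × 0.731 = 1.03434
(2) 1.28 × 1.39 × 0.656 = 1.16716
Highest is cycle (2) at 1.1672 (>1, arbitrage).

1.1672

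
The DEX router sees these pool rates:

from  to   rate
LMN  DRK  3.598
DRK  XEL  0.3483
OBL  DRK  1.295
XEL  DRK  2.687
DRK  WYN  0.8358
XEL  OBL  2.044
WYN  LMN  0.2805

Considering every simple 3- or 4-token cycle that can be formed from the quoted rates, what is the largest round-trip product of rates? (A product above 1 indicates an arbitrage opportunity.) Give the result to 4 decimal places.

OBL→DRK→XEL→OBL: 1.295 × 0.3483 × 2.044 = 0.92194
DRK→WYN→LMN→DRK: 0.8358 × 0.2805 × 3.598 = 0.84352
Maximum is OBL→DRK→XEL→OBL at 0.9219; no arbitrage — every cycle loses value.

0.9219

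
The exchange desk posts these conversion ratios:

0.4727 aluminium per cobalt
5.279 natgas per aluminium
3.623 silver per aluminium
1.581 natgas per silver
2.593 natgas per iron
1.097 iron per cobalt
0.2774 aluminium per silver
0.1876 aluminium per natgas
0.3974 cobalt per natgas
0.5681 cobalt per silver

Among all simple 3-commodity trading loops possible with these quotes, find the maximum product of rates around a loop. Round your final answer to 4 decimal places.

1.1304

natgas→cobalt→iron→natgas: 0.3974 × 1.097 × 2.593 = 1.13041
natgas→aluminium→silver→natgas: 0.1876 × 3.623 × 1.581 = 1.07457
natgas→cobalt→aluminium→natgas: 0.3974 × 0.4727 × 5.279 = 0.99167
aluminium→silver→cobalt→aluminium: 3.623 × 0.5681 × 0.4727 = 0.97292
Maximum is natgas→cobalt→iron→natgas at 1.1304; arbitrage exists.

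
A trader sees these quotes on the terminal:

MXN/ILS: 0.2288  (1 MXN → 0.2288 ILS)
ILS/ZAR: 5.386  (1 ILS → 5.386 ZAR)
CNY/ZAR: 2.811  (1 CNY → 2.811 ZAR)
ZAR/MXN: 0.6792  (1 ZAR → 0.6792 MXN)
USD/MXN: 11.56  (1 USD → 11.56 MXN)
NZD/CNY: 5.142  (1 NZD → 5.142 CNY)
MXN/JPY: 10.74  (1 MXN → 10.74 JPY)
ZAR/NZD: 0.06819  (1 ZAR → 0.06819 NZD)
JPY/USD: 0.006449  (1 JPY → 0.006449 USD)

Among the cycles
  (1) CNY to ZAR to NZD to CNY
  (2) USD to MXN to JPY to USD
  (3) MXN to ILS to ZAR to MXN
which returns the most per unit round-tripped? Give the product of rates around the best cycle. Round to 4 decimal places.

(1) 2.811 × 0.06819 × 5.142 = 0.98563
(2) 11.56 × 10.74 × 0.006449 = 0.80067
(3) 0.2288 × 5.386 × 0.6792 = 0.83699
Highest is cycle (1) at 0.9856 (≤1, no arbitrage).

0.9856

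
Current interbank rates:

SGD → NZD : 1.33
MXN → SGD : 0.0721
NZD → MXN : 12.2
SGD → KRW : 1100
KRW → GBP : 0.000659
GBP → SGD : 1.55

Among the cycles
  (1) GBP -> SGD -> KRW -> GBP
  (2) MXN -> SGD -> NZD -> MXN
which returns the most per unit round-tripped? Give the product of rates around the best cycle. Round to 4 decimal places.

1.1699

(1) 1.55 × 1100 × 0.000659 = 1.12360
(2) 0.0721 × 1.33 × 12.2 = 1.16989
Highest is cycle (2) at 1.1699 (>1, arbitrage).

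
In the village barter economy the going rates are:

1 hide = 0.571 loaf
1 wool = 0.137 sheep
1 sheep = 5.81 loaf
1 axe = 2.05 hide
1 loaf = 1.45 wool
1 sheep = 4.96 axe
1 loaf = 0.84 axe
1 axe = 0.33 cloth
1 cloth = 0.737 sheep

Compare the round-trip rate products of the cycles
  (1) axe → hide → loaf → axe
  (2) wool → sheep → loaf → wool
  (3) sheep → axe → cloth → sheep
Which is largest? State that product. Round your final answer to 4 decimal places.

(1) 2.05 × 0.571 × 0.84 = 0.98326
(2) 0.137 × 5.81 × 1.45 = 1.15416
(3) 4.96 × 0.33 × 0.737 = 1.20632
Highest is cycle (3) at 1.2063 (>1, arbitrage).

1.2063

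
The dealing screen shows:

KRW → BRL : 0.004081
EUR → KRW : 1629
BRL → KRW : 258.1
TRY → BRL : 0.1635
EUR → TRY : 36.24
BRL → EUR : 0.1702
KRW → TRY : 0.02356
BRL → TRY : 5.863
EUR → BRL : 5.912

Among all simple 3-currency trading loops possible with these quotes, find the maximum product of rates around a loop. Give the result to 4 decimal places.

1.1315

KRW→BRL→EUR→KRW: 0.004081 × 0.1702 × 1629 = 1.13148
EUR→TRY→BRL→EUR: 36.24 × 0.1635 × 0.1702 = 1.00848
KRW→TRY→BRL→KRW: 0.02356 × 0.1635 × 258.1 = 0.99422
Maximum is KRW→BRL→EUR→KRW at 1.1315; arbitrage exists.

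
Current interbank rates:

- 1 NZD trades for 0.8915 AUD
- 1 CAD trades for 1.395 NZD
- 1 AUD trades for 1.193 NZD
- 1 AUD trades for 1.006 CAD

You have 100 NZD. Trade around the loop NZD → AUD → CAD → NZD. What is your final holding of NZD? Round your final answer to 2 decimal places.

125.11

100 NZD × 0.8915 = 89.15 AUD
89.15 AUD × 1.006 = 89.6849 CAD
89.6849 CAD × 1.395 = 125.1104355 NZD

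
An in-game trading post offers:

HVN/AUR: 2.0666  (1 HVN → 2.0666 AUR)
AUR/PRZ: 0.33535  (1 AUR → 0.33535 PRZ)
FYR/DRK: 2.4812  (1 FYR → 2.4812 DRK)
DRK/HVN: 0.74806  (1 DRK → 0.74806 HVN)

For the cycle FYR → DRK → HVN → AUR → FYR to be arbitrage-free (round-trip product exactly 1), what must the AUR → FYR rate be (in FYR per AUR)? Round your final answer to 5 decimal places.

Known legs of the cycle: 2.4812 × 0.74806 × 2.0666 = 3.8357883030352
For no arbitrage the full-cycle product must be 1, so the missing rate is 1 / 3.8357883030352 ≈ 0.2607026.

0.26070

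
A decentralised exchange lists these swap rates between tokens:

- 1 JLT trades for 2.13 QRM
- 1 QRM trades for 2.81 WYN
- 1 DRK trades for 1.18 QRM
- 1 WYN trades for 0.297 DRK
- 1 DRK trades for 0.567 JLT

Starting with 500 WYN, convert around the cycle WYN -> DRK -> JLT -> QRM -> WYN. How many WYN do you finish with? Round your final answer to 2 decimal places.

500 WYN × 0.297 = 148.5 DRK
148.5 DRK × 0.567 = 84.1995 JLT
84.1995 JLT × 2.13 = 179.344935 QRM
179.344935 QRM × 2.81 = 503.95926735 WYN

503.96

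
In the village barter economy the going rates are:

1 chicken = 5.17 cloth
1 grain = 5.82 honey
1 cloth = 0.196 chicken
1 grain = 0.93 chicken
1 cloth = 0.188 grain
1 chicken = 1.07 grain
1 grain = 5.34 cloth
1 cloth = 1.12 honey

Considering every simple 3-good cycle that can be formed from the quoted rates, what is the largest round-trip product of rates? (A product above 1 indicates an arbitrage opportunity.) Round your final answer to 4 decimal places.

1.1199

cloth→chicken→grain→cloth: 0.196 × 1.07 × 5.34 = 1.11990
cloth→grain→chicken→cloth: 0.188 × 0.93 × 5.17 = 0.90392
Maximum is cloth→chicken→grain→cloth at 1.1199; arbitrage exists.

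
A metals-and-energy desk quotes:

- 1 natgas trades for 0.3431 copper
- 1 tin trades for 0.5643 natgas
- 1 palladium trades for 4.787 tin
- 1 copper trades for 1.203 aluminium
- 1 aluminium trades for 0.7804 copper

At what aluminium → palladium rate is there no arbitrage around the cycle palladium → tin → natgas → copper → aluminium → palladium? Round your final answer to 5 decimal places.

0.89689

Known legs of the cycle: 4.787 × 0.5643 × 0.3431 × 1.203 = 1.11496137636213
For no arbitrage the full-cycle product must be 1, so the missing rate is 1 / 1.11496137636213 ≈ 0.8968921.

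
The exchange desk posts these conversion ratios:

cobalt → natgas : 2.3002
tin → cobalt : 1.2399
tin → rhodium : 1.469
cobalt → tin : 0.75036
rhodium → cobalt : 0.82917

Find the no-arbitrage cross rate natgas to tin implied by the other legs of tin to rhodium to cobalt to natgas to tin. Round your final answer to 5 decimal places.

Known legs of the cycle: 1.469 × 0.82917 × 2.3002 = 2.801760289146
For no arbitrage the full-cycle product must be 1, so the missing rate is 1 / 2.801760289146 ≈ 0.3569185.

0.35692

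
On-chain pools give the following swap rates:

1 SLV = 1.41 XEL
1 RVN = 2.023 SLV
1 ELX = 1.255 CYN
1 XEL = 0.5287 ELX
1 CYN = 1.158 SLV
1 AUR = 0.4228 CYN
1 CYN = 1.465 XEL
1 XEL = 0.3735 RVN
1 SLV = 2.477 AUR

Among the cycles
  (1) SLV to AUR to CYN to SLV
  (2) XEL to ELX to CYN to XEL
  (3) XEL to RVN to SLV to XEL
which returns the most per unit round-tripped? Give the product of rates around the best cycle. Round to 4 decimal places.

(1) 2.477 × 0.4228 × 1.158 = 1.21275
(2) 0.5287 × 1.255 × 1.465 = 0.97205
(3) 0.3735 × 2.023 × 1.41 = 1.06538
Highest is cycle (1) at 1.2127 (>1, arbitrage).

1.2127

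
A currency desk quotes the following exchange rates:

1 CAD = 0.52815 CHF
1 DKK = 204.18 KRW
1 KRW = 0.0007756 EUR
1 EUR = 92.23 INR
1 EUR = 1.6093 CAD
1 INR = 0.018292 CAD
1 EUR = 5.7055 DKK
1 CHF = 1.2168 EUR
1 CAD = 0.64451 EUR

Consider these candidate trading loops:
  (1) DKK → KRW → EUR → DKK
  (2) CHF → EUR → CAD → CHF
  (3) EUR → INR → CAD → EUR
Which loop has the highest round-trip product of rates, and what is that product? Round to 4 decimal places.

(1) 204.18 × 0.0007756 × 5.7055 = 0.90353
(2) 1.2168 × 1.6093 × 0.52815 = 1.03422
(3) 92.23 × 0.018292 × 0.64451 = 1.08733
Highest is cycle (3) at 1.0873 (>1, arbitrage).

1.0873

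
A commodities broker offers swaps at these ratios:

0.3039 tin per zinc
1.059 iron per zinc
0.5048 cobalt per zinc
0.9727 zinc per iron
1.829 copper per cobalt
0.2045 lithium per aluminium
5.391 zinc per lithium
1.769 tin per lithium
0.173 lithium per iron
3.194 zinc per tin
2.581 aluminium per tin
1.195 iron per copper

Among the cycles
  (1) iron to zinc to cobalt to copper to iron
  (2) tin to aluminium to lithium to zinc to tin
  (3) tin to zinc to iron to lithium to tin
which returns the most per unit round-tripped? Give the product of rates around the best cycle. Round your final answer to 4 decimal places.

(1) 0.9727 × 0.5048 × 1.829 × 1.195 = 1.07320
(2) 2.581 × 0.2045 × 5.391 × 0.3039 = 0.86473
(3) 3.194 × 1.059 × 0.173 × 1.769 = 1.03515
Highest is cycle (1) at 1.0732 (>1, arbitrage).

1.0732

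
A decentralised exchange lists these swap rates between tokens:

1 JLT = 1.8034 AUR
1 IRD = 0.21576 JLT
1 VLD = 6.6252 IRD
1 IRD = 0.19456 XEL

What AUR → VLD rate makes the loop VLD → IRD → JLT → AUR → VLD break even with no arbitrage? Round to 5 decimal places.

0.38792

Known legs of the cycle: 6.6252 × 0.21576 × 1.8034 = 2.5778758143168
For no arbitrage the full-cycle product must be 1, so the missing rate is 1 / 2.5778758143168 ≈ 0.3879163.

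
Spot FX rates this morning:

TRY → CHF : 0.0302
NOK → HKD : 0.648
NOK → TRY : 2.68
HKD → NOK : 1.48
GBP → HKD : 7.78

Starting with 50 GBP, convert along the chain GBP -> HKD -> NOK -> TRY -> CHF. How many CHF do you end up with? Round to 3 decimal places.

50 GBP × 7.78 = 389 HKD
389 HKD × 1.48 = 575.72 NOK
575.72 NOK × 2.68 = 1542.9296 TRY
1542.9296 TRY × 0.0302 = 46.59647392 CHF

46.596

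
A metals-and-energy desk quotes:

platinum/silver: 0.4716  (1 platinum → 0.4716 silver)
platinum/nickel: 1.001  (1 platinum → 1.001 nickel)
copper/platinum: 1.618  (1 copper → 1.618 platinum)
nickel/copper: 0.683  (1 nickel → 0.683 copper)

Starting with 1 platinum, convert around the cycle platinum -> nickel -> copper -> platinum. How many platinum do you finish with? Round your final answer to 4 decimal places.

1 platinum × 1.001 = 1.001 nickel
1.001 nickel × 0.683 = 0.683683 copper
0.683683 copper × 1.618 = 1.106199094 platinum

1.1062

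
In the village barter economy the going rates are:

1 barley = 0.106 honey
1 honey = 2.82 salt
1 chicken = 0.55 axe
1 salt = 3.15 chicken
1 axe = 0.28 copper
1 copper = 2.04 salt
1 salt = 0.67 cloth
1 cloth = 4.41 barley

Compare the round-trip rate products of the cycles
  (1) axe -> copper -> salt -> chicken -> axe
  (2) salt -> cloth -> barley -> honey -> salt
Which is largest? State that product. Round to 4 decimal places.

0.9896

(1) 0.28 × 2.04 × 3.15 × 0.55 = 0.98960
(2) 0.67 × 4.41 × 0.106 × 2.82 = 0.88322
Highest is cycle (1) at 0.9896 (≤1, no arbitrage).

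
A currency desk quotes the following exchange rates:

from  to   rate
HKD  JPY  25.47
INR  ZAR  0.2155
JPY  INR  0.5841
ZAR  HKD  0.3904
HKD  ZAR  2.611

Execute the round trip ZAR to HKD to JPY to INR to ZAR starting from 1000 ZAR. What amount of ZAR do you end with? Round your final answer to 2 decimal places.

1000 ZAR × 0.3904 = 390.4 HKD
390.4 HKD × 25.47 = 9943.488 JPY
9943.488 JPY × 0.5841 = 5807.9913408 INR
5807.9913408 INR × 0.2155 = 1251.6221339424 ZAR

1251.62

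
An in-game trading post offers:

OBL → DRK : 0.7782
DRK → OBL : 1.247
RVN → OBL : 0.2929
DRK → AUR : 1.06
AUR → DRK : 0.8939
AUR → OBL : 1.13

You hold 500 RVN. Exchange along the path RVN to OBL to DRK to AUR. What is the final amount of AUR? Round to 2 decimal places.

500 RVN × 0.2929 = 146.45 OBL
146.45 OBL × 0.7782 = 113.96739 DRK
113.96739 DRK × 1.06 = 120.8054334 AUR

120.81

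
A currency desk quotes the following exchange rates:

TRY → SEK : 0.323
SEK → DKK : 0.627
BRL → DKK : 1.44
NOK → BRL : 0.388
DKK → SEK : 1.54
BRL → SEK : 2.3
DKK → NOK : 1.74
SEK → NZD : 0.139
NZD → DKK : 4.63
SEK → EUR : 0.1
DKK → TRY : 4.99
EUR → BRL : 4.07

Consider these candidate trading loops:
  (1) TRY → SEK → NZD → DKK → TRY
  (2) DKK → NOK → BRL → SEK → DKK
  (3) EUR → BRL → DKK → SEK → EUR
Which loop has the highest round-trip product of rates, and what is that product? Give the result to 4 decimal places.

1.0373

(1) 0.323 × 0.139 × 4.63 × 4.99 = 1.03729
(2) 1.74 × 0.388 × 2.3 × 0.627 = 0.97359
(3) 4.07 × 1.44 × 1.54 × 0.1 = 0.90256
Highest is cycle (1) at 1.0373 (>1, arbitrage).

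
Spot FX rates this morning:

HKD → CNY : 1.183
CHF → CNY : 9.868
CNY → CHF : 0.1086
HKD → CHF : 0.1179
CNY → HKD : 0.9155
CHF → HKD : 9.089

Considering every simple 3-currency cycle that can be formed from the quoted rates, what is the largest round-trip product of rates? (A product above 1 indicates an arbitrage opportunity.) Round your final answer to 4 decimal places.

CHF→HKD→CNY→CHF: 9.089 × 1.183 × 0.1086 = 1.16770
CHF→CNY→HKD→CHF: 9.868 × 0.9155 × 0.1179 = 1.06513
Maximum is CHF→HKD→CNY→CHF at 1.1677; arbitrage exists.

1.1677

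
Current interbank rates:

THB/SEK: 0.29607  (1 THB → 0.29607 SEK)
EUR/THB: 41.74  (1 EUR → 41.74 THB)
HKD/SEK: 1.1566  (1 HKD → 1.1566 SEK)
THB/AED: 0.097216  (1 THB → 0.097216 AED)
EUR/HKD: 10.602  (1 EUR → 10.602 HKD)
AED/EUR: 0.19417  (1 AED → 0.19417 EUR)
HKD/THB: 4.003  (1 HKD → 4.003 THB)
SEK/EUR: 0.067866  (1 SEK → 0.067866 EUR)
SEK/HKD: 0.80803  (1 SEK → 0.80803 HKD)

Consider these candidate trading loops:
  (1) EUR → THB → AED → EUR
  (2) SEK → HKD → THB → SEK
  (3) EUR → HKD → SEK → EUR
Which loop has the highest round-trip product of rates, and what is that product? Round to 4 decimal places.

0.9577

(1) 41.74 × 0.097216 × 0.19417 = 0.78790
(2) 0.80803 × 4.003 × 0.29607 = 0.95765
(3) 10.602 × 1.1566 × 0.067866 = 0.83219
Highest is cycle (2) at 0.9577 (≤1, no arbitrage).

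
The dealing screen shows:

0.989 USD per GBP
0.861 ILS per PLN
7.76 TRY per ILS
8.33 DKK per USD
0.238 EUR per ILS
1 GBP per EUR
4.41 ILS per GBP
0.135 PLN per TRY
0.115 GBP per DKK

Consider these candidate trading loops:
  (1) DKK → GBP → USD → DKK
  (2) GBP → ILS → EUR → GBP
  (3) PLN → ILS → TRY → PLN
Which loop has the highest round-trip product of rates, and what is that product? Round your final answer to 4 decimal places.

1.0496

(1) 0.115 × 0.989 × 8.33 = 0.94741
(2) 4.41 × 0.238 × 1 = 1.04958
(3) 0.861 × 7.76 × 0.135 = 0.90198
Highest is cycle (2) at 1.0496 (>1, arbitrage).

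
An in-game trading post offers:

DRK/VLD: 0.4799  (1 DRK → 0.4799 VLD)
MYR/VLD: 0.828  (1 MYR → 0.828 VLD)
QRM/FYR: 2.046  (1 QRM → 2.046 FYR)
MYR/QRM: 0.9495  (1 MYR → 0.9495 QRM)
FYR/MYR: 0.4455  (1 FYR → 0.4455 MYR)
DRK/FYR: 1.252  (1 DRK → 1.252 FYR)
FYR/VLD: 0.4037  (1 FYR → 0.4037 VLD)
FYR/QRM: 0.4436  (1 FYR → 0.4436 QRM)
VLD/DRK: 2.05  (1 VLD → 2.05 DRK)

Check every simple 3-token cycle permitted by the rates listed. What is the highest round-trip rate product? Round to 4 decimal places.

VLD→DRK→FYR→VLD: 2.05 × 1.252 × 0.4037 = 1.03614
MYR→QRM→FYR→MYR: 0.9495 × 2.046 × 0.4455 = 0.86546
Maximum is VLD→DRK→FYR→VLD at 1.0361; arbitrage exists.

1.0361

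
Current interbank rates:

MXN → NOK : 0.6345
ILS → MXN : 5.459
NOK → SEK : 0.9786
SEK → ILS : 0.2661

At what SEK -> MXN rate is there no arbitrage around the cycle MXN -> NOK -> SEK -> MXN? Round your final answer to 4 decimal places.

Known legs of the cycle: 0.6345 × 0.9786 = 0.6209217
For no arbitrage the full-cycle product must be 1, so the missing rate is 1 / 0.6209217 ≈ 1.610509.

1.6105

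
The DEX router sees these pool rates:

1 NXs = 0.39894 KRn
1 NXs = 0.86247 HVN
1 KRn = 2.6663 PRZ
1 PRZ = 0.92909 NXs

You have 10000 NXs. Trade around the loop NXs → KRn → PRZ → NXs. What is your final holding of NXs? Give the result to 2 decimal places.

10000 NXs × 0.39894 = 3989.4 KRn
3989.4 KRn × 2.6663 = 10636.93722 PRZ
10636.93722 PRZ × 0.92909 = 9882.6720017298 NXs

9882.67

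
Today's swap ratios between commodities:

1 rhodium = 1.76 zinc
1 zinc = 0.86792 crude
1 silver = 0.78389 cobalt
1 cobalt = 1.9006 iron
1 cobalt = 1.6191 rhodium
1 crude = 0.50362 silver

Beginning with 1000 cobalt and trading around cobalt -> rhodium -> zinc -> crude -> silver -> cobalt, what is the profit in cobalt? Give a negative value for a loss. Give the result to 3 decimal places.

1000 cobalt × 1.6191 = 1619.1 rhodium
1619.1 rhodium × 1.76 = 2849.616 zinc
2849.616 zinc × 0.86792 = 2473.23871872 crude
2473.23871872 crude × 0.50362 = 1245.5724835217664 silver
1245.5724835217664 silver × 0.78389 = 976.391814107877463296 cobalt
Net change: 976.391814107877463296 − 1000 = -23.608185892122536704 cobalt

-23.608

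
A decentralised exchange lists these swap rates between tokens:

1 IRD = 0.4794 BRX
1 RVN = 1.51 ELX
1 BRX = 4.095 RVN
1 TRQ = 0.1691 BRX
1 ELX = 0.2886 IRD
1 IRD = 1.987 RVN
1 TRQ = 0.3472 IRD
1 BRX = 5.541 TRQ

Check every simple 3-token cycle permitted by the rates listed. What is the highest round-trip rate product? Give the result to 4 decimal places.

0.9223

IRD→BRX→TRQ→IRD: 0.4794 × 5.541 × 0.3472 = 0.92229
IRD→RVN→ELX→IRD: 1.987 × 1.51 × 0.2886 = 0.86591
Maximum is IRD→BRX→TRQ→IRD at 0.9223; no arbitrage — every cycle loses value.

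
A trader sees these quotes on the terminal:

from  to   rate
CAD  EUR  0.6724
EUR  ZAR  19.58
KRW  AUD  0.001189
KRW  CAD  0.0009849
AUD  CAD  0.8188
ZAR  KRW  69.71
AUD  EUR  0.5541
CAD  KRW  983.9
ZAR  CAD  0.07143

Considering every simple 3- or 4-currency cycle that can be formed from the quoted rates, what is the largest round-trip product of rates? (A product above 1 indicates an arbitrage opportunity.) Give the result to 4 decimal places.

KRW→AUD→CAD→KRW: 0.001189 × 0.8188 × 983.9 = 0.95788
EUR→ZAR→CAD→EUR: 19.58 × 0.07143 × 0.6724 = 0.94042
EUR→ZAR→KRW→CAD→EUR: 19.58 × 69.71 × 0.0009849 × 0.6724 = 0.90392
EUR→ZAR→KRW→AUD→EUR: 19.58 × 69.71 × 0.001189 × 0.5541 = 0.89924
Maximum is KRW→AUD→CAD→KRW at 0.9579; no arbitrage — every cycle loses value.

0.9579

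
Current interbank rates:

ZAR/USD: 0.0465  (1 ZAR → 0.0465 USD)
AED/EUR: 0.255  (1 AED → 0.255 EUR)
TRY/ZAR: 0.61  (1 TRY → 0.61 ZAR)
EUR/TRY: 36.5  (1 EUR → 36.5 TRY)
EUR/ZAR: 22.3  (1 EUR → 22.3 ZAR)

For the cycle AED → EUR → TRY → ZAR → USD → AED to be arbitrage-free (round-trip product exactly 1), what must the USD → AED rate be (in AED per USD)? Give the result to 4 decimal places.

Known legs of the cycle: 0.255 × 36.5 × 0.61 × 0.0465 = 0.2640072375
For no arbitrage the full-cycle product must be 1, so the missing rate is 1 / 0.2640072375 ≈ 3.787775.

3.7878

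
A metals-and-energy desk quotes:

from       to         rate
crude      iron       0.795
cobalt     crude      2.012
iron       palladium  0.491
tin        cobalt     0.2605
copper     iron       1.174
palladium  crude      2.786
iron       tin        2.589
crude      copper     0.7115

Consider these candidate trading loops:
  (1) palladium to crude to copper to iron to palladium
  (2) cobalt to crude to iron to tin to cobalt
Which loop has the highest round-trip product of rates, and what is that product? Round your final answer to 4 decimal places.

1.1426

(1) 2.786 × 0.7115 × 1.174 × 0.491 = 1.14263
(2) 2.012 × 0.795 × 2.589 × 0.2605 = 1.07878
Highest is cycle (1) at 1.1426 (>1, arbitrage).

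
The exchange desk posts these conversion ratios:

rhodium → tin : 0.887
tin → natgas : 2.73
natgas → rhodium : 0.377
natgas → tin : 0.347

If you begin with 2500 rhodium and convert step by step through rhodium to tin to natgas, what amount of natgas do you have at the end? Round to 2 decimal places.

6053.78

2500 rhodium × 0.887 = 2217.5 tin
2217.5 tin × 2.73 = 6053.775 natgas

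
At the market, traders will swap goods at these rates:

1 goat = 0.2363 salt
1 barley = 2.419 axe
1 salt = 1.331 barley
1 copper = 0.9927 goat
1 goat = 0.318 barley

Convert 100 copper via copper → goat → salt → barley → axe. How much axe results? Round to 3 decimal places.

75.526

100 copper × 0.9927 = 99.27 goat
99.27 goat × 0.2363 = 23.457501 salt
23.457501 salt × 1.331 = 31.221933831 barley
31.221933831 barley × 2.419 = 75.525857937189 axe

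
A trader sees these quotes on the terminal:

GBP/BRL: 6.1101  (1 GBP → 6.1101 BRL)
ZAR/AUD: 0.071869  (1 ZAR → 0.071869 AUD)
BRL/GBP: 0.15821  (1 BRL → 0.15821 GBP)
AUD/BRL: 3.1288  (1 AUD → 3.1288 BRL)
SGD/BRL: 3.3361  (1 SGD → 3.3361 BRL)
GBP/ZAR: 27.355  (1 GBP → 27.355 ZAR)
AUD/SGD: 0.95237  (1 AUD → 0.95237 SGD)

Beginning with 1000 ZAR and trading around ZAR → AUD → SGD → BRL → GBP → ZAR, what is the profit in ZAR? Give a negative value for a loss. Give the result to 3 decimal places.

1000 ZAR × 0.071869 = 71.869 AUD
71.869 AUD × 0.95237 = 68.44587953 SGD
68.44587953 SGD × 3.3361 = 228.342298700033 BRL
228.342298700033 BRL × 0.15821 = 36.12603507733222093 GBP
36.12603507733222093 GBP × 27.355 = 988.22768954042290354015 ZAR
Net change: 988.22768954042290354015 − 1000 = -11.77231045957709645985 ZAR

-11.772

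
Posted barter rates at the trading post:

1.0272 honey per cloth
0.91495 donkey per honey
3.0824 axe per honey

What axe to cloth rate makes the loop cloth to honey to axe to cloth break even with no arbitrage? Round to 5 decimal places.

Known legs of the cycle: 1.0272 × 3.0824 = 3.16624128
For no arbitrage the full-cycle product must be 1, so the missing rate is 1 / 3.16624128 ≈ 0.3158319.

0.31583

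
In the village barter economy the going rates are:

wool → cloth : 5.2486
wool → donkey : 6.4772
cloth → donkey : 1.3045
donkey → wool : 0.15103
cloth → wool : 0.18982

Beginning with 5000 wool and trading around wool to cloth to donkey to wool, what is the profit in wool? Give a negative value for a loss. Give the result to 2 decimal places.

5000 wool × 5.2486 = 26243 cloth
26243 cloth × 1.3045 = 34233.9935 donkey
34233.9935 donkey × 0.15103 = 5170.360038305 wool
Net change: 5170.360038305 − 5000 = 170.360038305 wool

170.36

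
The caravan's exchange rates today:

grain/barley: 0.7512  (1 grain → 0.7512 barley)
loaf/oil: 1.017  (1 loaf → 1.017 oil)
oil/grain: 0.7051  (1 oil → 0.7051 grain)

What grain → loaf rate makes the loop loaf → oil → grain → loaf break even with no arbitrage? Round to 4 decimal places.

1.3945

Known legs of the cycle: 1.017 × 0.7051 = 0.7170867
For no arbitrage the full-cycle product must be 1, so the missing rate is 1 / 0.7170867 ≈ 1.394532.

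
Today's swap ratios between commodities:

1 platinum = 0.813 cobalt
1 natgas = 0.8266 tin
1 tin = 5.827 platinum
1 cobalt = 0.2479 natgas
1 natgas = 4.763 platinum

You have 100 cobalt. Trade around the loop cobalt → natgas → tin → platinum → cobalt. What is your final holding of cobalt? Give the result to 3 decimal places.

97.075

100 cobalt × 0.2479 = 24.79 natgas
24.79 natgas × 0.8266 = 20.491414 tin
20.491414 tin × 5.827 = 119.403469378 platinum
119.403469378 platinum × 0.813 = 97.075020604314 cobalt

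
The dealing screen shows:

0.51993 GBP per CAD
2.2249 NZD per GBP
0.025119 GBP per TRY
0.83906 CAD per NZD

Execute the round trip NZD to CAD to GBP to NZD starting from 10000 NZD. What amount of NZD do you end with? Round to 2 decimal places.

10000 NZD × 0.83906 = 8390.6 CAD
8390.6 CAD × 0.51993 = 4362.524658 GBP
4362.524658 GBP × 2.2249 = 9706.1811115842 NZD

9706.18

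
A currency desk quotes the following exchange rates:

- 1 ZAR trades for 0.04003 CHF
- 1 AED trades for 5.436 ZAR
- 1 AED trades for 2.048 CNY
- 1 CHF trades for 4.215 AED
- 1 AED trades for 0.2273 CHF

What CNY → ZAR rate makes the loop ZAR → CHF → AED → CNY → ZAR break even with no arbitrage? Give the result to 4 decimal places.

2.8939

Known legs of the cycle: 0.04003 × 4.215 × 2.048 = 0.3455517696
For no arbitrage the full-cycle product must be 1, so the missing rate is 1 / 0.3455517696 ≈ 2.893922.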